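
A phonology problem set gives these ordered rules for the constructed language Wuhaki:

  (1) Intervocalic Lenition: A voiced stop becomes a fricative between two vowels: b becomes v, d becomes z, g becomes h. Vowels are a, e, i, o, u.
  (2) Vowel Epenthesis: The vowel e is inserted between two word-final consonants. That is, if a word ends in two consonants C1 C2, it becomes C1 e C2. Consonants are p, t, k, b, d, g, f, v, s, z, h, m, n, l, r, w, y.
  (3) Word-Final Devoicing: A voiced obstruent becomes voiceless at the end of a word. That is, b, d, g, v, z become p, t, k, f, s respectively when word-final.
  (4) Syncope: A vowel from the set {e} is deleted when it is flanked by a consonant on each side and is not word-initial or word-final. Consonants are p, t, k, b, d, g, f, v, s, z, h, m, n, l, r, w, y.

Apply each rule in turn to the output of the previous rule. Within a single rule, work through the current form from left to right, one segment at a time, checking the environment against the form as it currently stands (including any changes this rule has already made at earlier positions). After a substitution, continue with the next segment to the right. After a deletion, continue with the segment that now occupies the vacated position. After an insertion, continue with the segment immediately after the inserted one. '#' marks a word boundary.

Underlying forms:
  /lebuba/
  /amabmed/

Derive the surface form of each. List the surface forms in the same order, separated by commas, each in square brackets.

[lvuva], [amabmt]

/lebuba/:
  (1) Intervocalic Lenition: [lebuba] → [levuva]
  (2) Vowel Epenthesis: no change — [levuva]
  (3) Word-Final Devoicing: no change — [levuva]
  (4) Syncope: [levuva] → [lvuva]
/amabmed/:
  (1) Intervocalic Lenition: no change — [amabmed]
  (2) Vowel Epenthesis: no change — [amabmed]
  (3) Word-Final Devoicing: [amabmed] → [amabmet]
  (4) Syncope: [amabmet] → [amabmt]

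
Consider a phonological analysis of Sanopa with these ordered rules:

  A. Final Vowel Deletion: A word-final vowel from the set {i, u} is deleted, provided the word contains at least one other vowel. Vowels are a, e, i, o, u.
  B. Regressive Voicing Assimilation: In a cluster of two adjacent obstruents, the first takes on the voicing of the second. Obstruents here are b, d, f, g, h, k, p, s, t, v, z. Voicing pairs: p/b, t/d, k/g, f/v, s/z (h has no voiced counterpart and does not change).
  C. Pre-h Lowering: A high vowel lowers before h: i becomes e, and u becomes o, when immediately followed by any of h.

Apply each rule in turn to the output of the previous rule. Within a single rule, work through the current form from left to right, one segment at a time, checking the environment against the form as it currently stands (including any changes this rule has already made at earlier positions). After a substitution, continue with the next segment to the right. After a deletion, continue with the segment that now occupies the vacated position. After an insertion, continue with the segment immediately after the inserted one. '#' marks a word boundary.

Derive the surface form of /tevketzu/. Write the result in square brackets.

A Final Vowel Deletion: [tevketzu] → [tevketz]
B Regressive Voicing Assimilation: [tevketz] → [tefkedz]
C Pre-h Lowering: no change — [tefkedz]

[tefkedz]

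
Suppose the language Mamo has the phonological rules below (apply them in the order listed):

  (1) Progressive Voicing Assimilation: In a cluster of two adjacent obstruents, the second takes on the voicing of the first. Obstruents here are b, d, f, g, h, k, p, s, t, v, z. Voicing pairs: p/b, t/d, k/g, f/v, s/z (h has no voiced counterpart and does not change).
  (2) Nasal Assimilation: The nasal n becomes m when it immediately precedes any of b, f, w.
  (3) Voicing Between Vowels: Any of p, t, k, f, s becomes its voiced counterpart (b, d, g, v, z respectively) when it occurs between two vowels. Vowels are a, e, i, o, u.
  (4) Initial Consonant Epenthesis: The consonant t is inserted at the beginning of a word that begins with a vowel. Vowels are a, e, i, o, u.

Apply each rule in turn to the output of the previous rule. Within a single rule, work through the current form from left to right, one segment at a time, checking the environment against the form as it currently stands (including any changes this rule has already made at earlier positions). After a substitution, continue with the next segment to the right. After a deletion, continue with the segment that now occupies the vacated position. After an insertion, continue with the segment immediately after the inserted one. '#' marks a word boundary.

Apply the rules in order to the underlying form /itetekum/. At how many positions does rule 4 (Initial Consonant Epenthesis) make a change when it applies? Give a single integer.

1

(1) Progressive Voicing Assimilation: no change — [itetekum]
(2) Nasal Assimilation: no change — [itetekum]
(3) Voicing Between Vowels: [itetekum] → [idedegum]
(4) Initial Consonant Epenthesis: [idedegum] → [tidedegum]
Rule 4 changed 1 position(s).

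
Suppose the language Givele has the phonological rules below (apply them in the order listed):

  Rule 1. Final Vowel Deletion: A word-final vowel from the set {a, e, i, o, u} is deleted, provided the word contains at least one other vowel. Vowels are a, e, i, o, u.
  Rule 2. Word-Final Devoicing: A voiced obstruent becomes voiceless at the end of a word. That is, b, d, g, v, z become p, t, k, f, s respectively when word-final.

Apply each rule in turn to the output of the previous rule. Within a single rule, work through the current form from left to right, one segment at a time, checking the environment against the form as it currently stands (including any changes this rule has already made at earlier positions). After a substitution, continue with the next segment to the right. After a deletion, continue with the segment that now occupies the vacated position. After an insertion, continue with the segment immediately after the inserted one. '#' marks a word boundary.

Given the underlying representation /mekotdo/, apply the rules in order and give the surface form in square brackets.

[mekott]

Rule 1 Final Vowel Deletion: [mekotdo] → [mekotd]
Rule 2 Word-Final Devoicing: [mekotd] → [mekott]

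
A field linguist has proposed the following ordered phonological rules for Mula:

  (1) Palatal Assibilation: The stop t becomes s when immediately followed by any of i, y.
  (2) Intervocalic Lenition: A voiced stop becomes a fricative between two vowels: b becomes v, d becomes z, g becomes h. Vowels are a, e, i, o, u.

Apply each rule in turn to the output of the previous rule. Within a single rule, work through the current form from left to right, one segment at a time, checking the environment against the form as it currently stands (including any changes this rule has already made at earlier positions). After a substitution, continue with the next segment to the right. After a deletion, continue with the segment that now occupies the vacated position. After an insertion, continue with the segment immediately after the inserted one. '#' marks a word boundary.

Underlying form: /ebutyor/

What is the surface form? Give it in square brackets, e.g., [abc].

(1) Palatal Assibilation: [ebutyor] → [ebusyor]
(2) Intervocalic Lenition: [ebusyor] → [evusyor]

[evusyor]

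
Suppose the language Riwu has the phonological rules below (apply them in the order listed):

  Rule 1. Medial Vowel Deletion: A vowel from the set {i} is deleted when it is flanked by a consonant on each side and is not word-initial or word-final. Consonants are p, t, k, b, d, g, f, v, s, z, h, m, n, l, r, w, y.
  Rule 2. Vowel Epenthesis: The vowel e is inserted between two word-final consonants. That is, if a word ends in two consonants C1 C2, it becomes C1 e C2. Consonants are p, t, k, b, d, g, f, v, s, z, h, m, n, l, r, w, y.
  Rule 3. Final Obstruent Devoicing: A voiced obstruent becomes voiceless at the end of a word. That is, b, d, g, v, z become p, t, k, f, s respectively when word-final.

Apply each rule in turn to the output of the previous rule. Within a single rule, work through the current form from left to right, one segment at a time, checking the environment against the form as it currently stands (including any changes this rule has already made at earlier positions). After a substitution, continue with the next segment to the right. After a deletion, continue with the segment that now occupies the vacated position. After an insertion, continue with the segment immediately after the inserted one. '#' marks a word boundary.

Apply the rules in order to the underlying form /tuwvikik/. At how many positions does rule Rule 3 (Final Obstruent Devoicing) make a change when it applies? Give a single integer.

0

Rule 1 Medial Vowel Deletion: [tuwvikik] → [tuwvkk]
Rule 2 Vowel Epenthesis: [tuwvkk] → [tuwvkek]
Rule 3 Final Obstruent Devoicing: no change — [tuwvkek]
Rule Rule 3 changed 0 position(s).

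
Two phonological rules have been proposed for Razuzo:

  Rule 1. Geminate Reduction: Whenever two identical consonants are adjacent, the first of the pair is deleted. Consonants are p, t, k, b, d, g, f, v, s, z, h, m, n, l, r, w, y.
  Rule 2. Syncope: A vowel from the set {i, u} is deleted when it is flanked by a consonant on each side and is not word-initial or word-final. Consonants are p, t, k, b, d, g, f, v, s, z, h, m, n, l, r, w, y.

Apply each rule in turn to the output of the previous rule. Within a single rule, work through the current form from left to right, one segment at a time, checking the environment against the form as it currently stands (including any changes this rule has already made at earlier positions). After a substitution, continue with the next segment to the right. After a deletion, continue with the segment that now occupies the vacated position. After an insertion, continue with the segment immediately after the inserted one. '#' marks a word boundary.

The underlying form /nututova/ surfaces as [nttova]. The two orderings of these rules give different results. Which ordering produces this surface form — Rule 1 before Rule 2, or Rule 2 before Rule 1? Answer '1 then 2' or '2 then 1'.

Order 1 then 2:
  1 Geminate Reduction: no change — [nututova]
  2 Syncope: [nututova] → [nttova]
  result: [nttova]
Order 2 then 1:
  2 Syncope: [nututova] → [nttova]
  1 Geminate Reduction: [nttova] → [ntova]
  result: [ntova]

1 then 2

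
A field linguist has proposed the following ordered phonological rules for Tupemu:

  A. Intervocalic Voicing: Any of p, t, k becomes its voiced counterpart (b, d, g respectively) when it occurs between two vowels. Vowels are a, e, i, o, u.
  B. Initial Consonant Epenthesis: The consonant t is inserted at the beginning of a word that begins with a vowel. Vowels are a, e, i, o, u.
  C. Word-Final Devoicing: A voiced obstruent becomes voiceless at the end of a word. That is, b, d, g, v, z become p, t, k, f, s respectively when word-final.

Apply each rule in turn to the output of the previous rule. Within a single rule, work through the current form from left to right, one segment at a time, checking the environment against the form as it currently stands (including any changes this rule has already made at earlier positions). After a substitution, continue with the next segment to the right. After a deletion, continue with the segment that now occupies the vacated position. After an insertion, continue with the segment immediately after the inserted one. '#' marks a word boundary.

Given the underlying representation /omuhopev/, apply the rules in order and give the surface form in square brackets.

[tomuhobef]

A Intervocalic Voicing: [omuhopev] → [omuhobev]
B Initial Consonant Epenthesis: [omuhobev] → [tomuhobev]
C Word-Final Devoicing: [tomuhobev] → [tomuhobef]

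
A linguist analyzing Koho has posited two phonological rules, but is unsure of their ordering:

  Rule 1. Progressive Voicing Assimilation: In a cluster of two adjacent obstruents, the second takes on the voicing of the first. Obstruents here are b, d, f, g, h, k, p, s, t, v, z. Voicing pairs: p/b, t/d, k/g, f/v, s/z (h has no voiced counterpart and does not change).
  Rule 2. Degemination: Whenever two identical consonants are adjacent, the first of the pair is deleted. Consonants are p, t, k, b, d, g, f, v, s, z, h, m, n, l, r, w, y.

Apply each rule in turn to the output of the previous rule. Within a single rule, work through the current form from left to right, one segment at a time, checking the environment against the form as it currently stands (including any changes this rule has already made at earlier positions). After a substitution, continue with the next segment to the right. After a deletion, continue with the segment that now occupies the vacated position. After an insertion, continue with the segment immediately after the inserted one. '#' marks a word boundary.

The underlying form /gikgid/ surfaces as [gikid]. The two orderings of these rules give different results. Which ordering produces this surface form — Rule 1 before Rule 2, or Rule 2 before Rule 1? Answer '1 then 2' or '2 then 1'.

Order 1 then 2:
  1 Progressive Voicing Assimilation: [gikgid] → [gikkid]
  2 Degemination: [gikkid] → [gikid]
  result: [gikid]
Order 2 then 1:
  2 Degemination: no change — [gikgid]
  1 Progressive Voicing Assimilation: [gikgid] → [gikkid]
  result: [gikkid]

1 then 2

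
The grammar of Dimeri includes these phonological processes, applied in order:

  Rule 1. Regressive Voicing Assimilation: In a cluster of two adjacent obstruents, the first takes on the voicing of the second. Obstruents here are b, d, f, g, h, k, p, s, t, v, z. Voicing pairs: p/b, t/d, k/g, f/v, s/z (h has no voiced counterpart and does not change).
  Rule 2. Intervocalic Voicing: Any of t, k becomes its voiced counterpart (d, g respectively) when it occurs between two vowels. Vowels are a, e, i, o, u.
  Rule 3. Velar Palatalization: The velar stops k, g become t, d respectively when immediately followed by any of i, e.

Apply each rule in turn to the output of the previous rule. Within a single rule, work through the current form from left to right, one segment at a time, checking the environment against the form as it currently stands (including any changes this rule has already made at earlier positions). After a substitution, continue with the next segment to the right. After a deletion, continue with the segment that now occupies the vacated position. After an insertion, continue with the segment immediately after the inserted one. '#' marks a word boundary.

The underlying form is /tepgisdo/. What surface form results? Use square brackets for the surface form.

Rule 1 Regressive Voicing Assimilation: [tepgisdo] → [tebgizdo]
Rule 2 Intervocalic Voicing: no change — [tebgizdo]
Rule 3 Velar Palatalization: [tebgizdo] → [tebdizdo]

[tebdizdo]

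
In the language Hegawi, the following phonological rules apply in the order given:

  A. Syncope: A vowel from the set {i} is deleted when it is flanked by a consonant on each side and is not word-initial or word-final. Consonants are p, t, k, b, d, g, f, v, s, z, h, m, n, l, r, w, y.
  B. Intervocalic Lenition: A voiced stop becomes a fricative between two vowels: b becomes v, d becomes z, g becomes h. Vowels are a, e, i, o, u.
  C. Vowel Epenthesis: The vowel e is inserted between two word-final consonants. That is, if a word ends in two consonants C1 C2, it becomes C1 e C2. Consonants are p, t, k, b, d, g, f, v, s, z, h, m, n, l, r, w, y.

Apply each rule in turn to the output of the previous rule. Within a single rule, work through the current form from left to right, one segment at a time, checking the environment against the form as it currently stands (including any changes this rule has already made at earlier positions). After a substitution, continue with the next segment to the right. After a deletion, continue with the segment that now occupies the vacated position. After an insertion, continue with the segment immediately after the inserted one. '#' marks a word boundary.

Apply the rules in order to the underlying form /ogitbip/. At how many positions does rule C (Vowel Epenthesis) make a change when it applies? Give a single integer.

A Syncope: [ogitbip] → [ogtbp]
B Intervocalic Lenition: no change — [ogtbp]
C Vowel Epenthesis: [ogtbp] → [ogtbep]
Rule C changed 1 position(s).

1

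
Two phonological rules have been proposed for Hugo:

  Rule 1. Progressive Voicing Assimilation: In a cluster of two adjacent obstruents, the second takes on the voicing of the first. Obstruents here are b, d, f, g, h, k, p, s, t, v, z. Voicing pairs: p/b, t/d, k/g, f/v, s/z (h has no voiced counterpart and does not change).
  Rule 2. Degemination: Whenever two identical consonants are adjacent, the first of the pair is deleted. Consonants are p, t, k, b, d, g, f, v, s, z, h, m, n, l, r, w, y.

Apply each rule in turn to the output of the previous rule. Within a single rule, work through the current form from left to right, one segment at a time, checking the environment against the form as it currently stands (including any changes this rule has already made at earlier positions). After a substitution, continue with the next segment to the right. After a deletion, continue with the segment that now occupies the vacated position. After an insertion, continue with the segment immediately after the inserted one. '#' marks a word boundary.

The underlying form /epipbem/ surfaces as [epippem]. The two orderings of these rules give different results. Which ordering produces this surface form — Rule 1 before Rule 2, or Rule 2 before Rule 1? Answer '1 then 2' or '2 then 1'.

Order 1 then 2:
  1 Progressive Voicing Assimilation: [epipbem] → [epippem]
  2 Degemination: [epippem] → [epipem]
  result: [epipem]
Order 2 then 1:
  2 Degemination: no change — [epipbem]
  1 Progressive Voicing Assimilation: [epipbem] → [epippem]
  result: [epippem]

2 then 1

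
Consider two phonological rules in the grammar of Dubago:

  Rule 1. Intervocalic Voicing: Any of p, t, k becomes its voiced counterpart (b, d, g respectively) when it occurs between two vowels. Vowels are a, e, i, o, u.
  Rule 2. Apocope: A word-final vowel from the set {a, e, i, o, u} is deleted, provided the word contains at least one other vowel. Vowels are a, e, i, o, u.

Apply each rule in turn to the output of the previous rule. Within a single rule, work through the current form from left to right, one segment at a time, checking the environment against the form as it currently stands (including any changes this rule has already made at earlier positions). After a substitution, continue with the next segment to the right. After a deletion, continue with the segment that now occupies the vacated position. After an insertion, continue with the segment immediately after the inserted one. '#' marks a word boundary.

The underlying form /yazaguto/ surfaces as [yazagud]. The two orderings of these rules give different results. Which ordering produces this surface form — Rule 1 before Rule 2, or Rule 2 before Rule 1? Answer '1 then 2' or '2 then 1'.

Order 1 then 2:
  1 Intervocalic Voicing: [yazaguto] → [yazagudo]
  2 Apocope: [yazagudo] → [yazagud]
  result: [yazagud]
Order 2 then 1:
  2 Apocope: [yazaguto] → [yazagut]
  1 Intervocalic Voicing: no change — [yazagut]
  result: [yazagut]

1 then 2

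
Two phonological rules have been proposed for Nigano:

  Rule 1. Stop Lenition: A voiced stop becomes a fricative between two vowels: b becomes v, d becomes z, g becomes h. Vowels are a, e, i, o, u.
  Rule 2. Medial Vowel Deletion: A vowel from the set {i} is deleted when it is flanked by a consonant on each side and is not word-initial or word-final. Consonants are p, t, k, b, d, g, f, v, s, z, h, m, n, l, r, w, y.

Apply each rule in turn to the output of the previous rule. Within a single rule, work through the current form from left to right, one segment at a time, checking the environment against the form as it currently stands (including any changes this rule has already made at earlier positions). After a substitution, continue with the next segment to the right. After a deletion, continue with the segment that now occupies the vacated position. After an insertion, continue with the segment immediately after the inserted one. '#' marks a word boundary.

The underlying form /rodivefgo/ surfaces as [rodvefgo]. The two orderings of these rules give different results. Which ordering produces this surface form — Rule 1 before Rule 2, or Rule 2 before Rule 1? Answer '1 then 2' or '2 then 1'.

2 then 1

Order 1 then 2:
  1 Stop Lenition: [rodivefgo] → [rozivefgo]
  2 Medial Vowel Deletion: [rozivefgo] → [rozvefgo]
  result: [rozvefgo]
Order 2 then 1:
  2 Medial Vowel Deletion: [rodivefgo] → [rodvefgo]
  1 Stop Lenition: no change — [rodvefgo]
  result: [rodvefgo]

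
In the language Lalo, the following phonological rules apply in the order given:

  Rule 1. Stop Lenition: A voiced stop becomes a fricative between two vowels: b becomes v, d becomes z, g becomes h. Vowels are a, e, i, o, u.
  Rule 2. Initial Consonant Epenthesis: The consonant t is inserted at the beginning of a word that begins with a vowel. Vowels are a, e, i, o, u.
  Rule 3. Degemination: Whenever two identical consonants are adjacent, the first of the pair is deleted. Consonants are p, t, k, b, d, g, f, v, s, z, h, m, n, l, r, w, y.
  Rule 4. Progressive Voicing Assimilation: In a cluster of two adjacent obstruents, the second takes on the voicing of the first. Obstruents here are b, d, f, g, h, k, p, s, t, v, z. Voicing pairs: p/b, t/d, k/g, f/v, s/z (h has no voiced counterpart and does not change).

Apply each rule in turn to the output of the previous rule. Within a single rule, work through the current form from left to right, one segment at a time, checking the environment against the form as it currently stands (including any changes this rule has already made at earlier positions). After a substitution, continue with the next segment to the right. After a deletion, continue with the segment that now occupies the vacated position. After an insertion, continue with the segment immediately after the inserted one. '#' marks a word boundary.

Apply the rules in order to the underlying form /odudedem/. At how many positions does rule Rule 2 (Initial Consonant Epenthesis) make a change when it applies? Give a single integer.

1

Rule 1 Stop Lenition: [odudedem] → [ozuzezem]
Rule 2 Initial Consonant Epenthesis: [ozuzezem] → [tozuzezem]
Rule 3 Degemination: no change — [tozuzezem]
Rule 4 Progressive Voicing Assimilation: no change — [tozuzezem]
Rule Rule 2 changed 1 position(s).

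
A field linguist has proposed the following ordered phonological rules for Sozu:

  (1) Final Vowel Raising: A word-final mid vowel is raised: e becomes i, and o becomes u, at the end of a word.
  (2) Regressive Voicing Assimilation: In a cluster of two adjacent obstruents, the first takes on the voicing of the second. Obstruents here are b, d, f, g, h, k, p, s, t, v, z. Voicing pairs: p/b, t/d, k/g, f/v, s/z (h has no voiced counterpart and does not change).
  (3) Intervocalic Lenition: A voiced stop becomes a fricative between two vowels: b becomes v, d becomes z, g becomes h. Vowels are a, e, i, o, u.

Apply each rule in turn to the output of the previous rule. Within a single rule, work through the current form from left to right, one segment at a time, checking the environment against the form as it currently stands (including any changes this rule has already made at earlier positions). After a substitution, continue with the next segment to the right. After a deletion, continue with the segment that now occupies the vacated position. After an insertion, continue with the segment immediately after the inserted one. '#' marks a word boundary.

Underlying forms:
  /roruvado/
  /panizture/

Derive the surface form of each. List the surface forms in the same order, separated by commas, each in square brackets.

[roruvazu], [panisturi]

/roruvado/:
  (1) Final Vowel Raising: [roruvado] → [roruvadu]
  (2) Regressive Voicing Assimilation: no change — [roruvadu]
  (3) Intervocalic Lenition: [roruvadu] → [roruvazu]
/panizture/:
  (1) Final Vowel Raising: [panizture] → [panizturi]
  (2) Regressive Voicing Assimilation: [panizturi] → [panisturi]
  (3) Intervocalic Lenition: no change — [panisturi]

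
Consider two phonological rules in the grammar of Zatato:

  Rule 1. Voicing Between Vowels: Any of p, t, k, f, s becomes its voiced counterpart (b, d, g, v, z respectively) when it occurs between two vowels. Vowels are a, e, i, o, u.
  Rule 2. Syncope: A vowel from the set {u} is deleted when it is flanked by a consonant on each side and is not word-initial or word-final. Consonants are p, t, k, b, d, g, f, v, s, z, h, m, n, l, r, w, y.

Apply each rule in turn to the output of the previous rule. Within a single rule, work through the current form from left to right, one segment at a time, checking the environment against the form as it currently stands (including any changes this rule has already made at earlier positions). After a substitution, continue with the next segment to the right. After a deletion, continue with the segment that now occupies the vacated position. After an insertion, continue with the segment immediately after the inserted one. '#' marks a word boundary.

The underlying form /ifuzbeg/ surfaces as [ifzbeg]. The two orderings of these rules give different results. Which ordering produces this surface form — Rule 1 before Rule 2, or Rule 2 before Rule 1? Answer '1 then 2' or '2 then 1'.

Order 1 then 2:
  1 Voicing Between Vowels: [ifuzbeg] → [ivuzbeg]
  2 Syncope: [ivuzbeg] → [ivzbeg]
  result: [ivzbeg]
Order 2 then 1:
  2 Syncope: [ifuzbeg] → [ifzbeg]
  1 Voicing Between Vowels: no change — [ifzbeg]
  result: [ifzbeg]

2 then 1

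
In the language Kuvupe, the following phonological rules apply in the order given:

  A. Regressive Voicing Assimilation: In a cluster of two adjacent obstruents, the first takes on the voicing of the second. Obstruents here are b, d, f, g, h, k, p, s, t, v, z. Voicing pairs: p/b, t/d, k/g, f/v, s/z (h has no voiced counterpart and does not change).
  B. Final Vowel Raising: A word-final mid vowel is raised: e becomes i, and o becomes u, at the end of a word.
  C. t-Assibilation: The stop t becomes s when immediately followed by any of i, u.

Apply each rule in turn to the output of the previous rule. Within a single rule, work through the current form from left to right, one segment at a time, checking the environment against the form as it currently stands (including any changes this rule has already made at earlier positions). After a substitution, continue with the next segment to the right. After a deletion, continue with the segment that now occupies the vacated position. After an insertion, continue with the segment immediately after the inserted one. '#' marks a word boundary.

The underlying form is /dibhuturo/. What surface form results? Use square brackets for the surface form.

[diphusuru]

A Regressive Voicing Assimilation: [dibhuturo] → [diphuturo]
B Final Vowel Raising: [diphuturo] → [diphuturu]
C t-Assibilation: [diphuturu] → [diphusuru]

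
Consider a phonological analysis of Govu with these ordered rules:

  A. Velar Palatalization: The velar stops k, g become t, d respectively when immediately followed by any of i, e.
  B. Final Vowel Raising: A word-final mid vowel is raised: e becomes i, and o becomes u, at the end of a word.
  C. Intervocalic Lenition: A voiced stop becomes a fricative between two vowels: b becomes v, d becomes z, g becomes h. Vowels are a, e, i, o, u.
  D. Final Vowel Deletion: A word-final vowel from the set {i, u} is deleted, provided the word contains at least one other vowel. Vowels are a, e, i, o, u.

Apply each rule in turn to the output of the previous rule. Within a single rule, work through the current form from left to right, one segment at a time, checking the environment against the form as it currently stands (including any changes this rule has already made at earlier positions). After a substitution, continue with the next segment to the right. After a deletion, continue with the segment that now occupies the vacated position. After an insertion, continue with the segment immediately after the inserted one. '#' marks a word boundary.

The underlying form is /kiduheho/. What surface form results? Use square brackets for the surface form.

[tizuheh]

A Velar Palatalization: [kiduheho] → [tiduheho]
B Final Vowel Raising: [tiduheho] → [tiduhehu]
C Intervocalic Lenition: [tiduhehu] → [tizuhehu]
D Final Vowel Deletion: [tizuhehu] → [tizuheh]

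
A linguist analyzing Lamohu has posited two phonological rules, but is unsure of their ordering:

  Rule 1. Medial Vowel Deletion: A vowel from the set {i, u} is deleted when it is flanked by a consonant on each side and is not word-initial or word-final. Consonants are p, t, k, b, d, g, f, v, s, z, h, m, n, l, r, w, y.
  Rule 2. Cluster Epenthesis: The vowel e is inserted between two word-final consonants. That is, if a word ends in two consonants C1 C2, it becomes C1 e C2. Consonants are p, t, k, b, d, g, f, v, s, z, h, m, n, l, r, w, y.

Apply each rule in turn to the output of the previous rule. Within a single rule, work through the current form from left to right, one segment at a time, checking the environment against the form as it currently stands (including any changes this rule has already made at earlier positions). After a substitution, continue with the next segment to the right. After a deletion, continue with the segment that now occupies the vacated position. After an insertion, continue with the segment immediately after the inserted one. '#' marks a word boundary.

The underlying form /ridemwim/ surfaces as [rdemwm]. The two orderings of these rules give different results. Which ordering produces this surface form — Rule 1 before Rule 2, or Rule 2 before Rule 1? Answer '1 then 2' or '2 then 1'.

2 then 1

Order 1 then 2:
  1 Medial Vowel Deletion: [ridemwim] → [rdemwm]
  2 Cluster Epenthesis: [rdemwm] → [rdemwem]
  result: [rdemwem]
Order 2 then 1:
  2 Cluster Epenthesis: no change — [ridemwim]
  1 Medial Vowel Deletion: [ridemwim] → [rdemwm]
  result: [rdemwm]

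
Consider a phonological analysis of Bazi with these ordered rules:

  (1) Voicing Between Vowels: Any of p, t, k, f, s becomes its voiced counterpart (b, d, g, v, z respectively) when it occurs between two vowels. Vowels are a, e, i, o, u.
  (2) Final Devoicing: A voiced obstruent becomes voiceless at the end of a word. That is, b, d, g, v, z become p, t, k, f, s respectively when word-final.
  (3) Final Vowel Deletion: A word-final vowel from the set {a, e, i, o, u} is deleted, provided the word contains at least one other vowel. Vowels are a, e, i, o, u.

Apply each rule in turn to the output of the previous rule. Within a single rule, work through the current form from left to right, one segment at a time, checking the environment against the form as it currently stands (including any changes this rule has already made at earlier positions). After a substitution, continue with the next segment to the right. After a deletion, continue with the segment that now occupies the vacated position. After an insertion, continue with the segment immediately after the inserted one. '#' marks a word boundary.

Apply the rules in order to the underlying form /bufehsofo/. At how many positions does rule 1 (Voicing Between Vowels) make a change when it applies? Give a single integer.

(1) Voicing Between Vowels: [bufehsofo] → [buvehsovo]
(2) Final Devoicing: no change — [buvehsovo]
(3) Final Vowel Deletion: [buvehsovo] → [buvehsov]
Rule 1 changed 2 position(s).

2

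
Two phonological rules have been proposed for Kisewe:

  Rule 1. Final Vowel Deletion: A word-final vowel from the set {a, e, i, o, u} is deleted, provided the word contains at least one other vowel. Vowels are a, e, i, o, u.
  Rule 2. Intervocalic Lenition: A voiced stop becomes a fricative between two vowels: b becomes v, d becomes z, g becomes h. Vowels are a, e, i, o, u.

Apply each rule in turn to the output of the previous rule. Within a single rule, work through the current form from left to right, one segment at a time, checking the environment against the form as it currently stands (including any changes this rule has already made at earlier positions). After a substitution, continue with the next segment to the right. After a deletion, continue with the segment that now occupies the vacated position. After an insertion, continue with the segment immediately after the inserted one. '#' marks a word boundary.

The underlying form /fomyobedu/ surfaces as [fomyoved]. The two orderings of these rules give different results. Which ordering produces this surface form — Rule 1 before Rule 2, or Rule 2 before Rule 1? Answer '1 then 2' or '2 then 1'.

Order 1 then 2:
  1 Final Vowel Deletion: [fomyobedu] → [fomyobed]
  2 Intervocalic Lenition: [fomyobed] → [fomyoved]
  result: [fomyoved]
Order 2 then 1:
  2 Intervocalic Lenition: [fomyobedu] → [fomyovezu]
  1 Final Vowel Deletion: [fomyovezu] → [fomyovez]
  result: [fomyovez]

1 then 2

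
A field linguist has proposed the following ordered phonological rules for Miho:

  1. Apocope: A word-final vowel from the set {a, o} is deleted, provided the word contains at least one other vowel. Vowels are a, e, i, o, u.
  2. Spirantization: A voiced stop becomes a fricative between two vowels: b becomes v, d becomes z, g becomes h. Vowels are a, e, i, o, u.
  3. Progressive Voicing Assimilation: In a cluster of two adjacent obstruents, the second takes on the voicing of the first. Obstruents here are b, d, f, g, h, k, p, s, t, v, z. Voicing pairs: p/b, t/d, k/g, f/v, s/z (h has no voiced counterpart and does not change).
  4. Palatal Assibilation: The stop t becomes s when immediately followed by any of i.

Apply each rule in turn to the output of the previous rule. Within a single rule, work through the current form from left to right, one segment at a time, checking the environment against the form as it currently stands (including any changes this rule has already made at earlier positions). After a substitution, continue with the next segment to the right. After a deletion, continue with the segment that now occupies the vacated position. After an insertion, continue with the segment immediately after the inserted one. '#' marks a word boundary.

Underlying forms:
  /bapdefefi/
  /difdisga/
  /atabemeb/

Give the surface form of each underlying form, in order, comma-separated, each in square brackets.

/bapdefefi/:
  1 Apocope: no change — [bapdefefi]
  2 Spirantization: no change — [bapdefefi]
  3 Progressive Voicing Assimilation: [bapdefefi] → [baptefefi]
  4 Palatal Assibilation: no change — [baptefefi]
/difdisga/:
  1 Apocope: [difdisga] → [difdisg]
  2 Spirantization: no change — [difdisg]
  3 Progressive Voicing Assimilation: [difdisg] → [diftisk]
  4 Palatal Assibilation: [diftisk] → [difsisk]
/atabemeb/:
  1 Apocope: no change — [atabemeb]
  2 Spirantization: [atabemeb] → [atavemeb]
  3 Progressive Voicing Assimilation: no change — [atavemeb]
  4 Palatal Assibilation: no change — [atavemeb]

[baptefefi], [difsisk], [atavemeb]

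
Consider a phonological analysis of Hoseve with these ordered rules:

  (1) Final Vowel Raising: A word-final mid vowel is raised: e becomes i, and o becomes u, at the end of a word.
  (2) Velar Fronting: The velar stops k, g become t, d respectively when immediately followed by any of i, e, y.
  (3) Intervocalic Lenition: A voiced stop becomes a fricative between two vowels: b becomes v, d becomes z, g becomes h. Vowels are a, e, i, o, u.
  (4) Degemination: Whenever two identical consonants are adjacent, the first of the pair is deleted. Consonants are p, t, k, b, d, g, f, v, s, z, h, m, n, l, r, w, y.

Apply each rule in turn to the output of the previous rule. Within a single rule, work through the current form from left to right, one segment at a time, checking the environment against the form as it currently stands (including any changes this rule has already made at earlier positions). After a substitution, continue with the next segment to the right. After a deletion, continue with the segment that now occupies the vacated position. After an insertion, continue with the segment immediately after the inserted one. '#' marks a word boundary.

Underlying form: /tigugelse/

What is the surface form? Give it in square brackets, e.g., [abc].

(1) Final Vowel Raising: [tigugelse] → [tigugelsi]
(2) Velar Fronting: [tigugelsi] → [tigudelsi]
(3) Intervocalic Lenition: [tigudelsi] → [tihuzelsi]
(4) Degemination: no change — [tihuzelsi]

[tihuzelsi]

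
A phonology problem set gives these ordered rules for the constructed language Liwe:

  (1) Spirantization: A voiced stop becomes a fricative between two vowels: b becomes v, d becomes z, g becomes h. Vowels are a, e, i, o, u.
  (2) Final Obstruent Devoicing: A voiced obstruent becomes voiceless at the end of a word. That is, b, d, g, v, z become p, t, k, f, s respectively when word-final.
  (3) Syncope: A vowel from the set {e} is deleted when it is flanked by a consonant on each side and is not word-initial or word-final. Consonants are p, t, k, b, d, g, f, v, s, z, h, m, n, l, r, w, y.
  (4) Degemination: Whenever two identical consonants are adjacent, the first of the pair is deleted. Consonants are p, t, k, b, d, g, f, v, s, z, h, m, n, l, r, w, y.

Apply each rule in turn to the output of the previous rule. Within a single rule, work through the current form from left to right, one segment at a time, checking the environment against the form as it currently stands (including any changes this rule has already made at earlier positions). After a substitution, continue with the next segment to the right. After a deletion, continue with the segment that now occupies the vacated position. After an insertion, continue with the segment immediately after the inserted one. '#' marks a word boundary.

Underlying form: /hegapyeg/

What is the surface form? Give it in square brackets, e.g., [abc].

(1) Spirantization: [hegapyeg] → [hehapyeg]
(2) Final Obstruent Devoicing: [hehapyeg] → [hehapyek]
(3) Syncope: [hehapyek] → [hhapyk]
(4) Degemination: [hhapyk] → [hapyk]

[hapyk]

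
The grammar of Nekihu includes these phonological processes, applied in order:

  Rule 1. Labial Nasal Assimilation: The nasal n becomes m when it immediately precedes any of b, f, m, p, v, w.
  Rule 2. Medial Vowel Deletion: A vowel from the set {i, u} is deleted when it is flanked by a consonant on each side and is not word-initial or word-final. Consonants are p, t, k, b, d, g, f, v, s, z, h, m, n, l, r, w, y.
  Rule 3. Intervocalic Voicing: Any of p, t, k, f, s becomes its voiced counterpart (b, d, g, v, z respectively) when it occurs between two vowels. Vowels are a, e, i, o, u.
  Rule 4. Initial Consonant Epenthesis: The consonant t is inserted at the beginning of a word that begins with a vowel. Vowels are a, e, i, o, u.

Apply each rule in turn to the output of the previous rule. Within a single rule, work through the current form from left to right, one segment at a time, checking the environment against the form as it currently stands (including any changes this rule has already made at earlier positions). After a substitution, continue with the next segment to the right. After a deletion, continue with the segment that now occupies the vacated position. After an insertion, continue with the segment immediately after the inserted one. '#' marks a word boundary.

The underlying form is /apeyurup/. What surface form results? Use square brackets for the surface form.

Rule 1 Labial Nasal Assimilation: no change — [apeyurup]
Rule 2 Medial Vowel Deletion: [apeyurup] → [apeyrp]
Rule 3 Intervocalic Voicing: [apeyrp] → [abeyrp]
Rule 4 Initial Consonant Epenthesis: [abeyrp] → [tabeyrp]

[tabeyrp]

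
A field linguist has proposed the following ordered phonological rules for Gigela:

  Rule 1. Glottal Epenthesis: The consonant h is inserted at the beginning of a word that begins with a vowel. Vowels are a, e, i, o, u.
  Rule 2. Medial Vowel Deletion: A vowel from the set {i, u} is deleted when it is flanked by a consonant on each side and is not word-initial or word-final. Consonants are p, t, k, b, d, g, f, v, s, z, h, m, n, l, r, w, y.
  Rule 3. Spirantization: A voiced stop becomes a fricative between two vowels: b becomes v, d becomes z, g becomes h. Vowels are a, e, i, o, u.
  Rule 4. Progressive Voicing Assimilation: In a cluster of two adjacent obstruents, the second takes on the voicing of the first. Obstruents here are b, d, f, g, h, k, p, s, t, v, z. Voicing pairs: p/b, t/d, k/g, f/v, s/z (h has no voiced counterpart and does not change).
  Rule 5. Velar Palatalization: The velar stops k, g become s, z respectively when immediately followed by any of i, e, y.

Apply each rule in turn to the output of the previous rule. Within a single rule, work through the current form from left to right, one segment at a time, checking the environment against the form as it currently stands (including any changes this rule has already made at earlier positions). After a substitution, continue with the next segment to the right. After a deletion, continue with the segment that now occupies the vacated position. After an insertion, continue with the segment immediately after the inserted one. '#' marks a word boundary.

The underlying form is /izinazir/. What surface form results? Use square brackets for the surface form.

[hsnazr]

Rule 1 Glottal Epenthesis: [izinazir] → [hizinazir]
Rule 2 Medial Vowel Deletion: [hizinazir] → [hznazr]
Rule 3 Spirantization: no change — [hznazr]
Rule 4 Progressive Voicing Assimilation: [hznazr] → [hsnazr]
Rule 5 Velar Palatalization: no change — [hsnazr]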